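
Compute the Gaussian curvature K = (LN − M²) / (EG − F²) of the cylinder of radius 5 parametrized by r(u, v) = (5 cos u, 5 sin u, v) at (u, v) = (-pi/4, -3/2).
K = 0

Coefficients of the first fundamental form: E = 25, F = 0, G = 1.
Coefficients of the second fundamental form: L = -5, M = 0, N = 0.
Assemble K = (LN − M²)/(EG − F²) = 0. At (u, v) = (-pi/4, -3/2): K = 0.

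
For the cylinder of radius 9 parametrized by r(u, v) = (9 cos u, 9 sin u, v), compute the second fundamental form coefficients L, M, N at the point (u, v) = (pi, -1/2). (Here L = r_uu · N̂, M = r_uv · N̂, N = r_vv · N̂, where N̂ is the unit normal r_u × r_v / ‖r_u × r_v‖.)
L = -9;  M = 0;  N = 0

Compute the unit normal N̂(u, v) = (cos(u), sin(u), 0), and the second partials r_uu, r_uv, r_vv. Take dot products:
  L(u, v) = r_uu · N̂ = -9,
  M(u, v) = r_uv · N̂ = 0,
  N(u, v) = r_vv · N̂ = 0.
Evaluating at (u, v) = (pi, -1/2):
  L = -9, M = 0, N = 0.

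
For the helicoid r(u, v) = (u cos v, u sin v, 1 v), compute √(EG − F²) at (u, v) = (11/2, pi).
√(EG − F²)|_{(11/2, pi)} = 5*sqrt(5)/2

E = 1, F = 0, G = u^2 + 1; EG − F² = u^2 + 1; √(EG − F²) = sqrt(u^2 + 1). At the given point: 5*sqrt(5)/2.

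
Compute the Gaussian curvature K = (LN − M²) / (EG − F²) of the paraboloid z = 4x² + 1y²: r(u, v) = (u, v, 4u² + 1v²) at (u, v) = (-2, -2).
K = 16/74529

Coefficients of the first fundamental form: E = 64*u^2 + 1, F = 16*u*v, G = 4*v^2 + 1.
Coefficients of the second fundamental form: L = 8/sqrt(64*u^2 + 4*v^2 + 1), M = 0, N = 2/sqrt(64*u^2 + 4*v^2 + 1).
Assemble K = (LN − M²)/(EG − F²) = 16/(4096*u^4 + 512*u^2*v^2 + 128*u^2 + 16*v^4 + 8*v^2 + 1). At (u, v) = (-2, -2): K = 16/74529.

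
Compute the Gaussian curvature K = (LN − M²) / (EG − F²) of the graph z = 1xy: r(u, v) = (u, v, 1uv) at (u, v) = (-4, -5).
K = -1/1764

Coefficients of the first fundamental form: E = v^2 + 1, F = u*v, G = u^2 + 1.
Coefficients of the second fundamental form: L = 0, M = 1/sqrt(u^2 + v^2 + 1), N = 0.
Assemble K = (LN − M²)/(EG − F²) = 1/((u^2*v^2 - (u^2 + 1)*(v^2 + 1))*(u^2 + v^2 + 1)). At (u, v) = (-4, -5): K = -1/1764.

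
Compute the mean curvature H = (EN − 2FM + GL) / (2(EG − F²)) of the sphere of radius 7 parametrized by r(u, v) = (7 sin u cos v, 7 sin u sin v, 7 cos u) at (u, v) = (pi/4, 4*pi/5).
H = -1/7

With E = 49, F = 0, G = 49*sin(u)^2, L = -7*sin(u)/Abs(sin(u)), M = 0, N = -7*sin(u)^3/Abs(sin(u)), assemble
  H = (EN − 2FM + GL) / (2(EG − F²)) = -sin(u)/(7*Abs(sin(u))).
At (u, v) = (pi/4, 4*pi/5): H = -1/7.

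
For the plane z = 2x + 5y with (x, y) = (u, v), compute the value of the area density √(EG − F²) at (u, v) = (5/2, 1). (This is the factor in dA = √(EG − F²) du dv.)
√(EG − F²)|_{(5/2, 1)} = sqrt(30)

E = 5, F = 10, G = 26, so EG − F² = 30. Taking the positive square root: √(EG − F²) = sqrt(30). At (u, v) = (5/2, 1): sqrt(30).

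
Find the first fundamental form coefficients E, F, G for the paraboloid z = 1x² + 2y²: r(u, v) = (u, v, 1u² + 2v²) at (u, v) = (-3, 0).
E = 37;  F = 0;  G = 1

Partials: r_u = (1, 0, 2*u), r_v = (0, 1, 4*v). As functions of (u, v):
  E = r_u · r_u = 4*u^2 + 1,
  F = r_u · r_v = 8*u*v,
  G = r_v · r_v = 16*v^2 + 1.
Evaluating at (u, v) = (-3, 0): E = 37, F = 0, G = 1.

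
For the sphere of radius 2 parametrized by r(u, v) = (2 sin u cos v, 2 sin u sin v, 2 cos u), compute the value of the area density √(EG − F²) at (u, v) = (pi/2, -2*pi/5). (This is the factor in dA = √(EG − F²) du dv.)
√(EG − F²)|_{(pi/2, -2*pi/5)} = 4

E = 4, F = 0, G = 4*sin(u)^2, so EG − F² = 16*sin(u)^2. Taking the positive square root: √(EG − F²) = 4*Abs(sin(u)). At (u, v) = (pi/2, -2*pi/5): 4.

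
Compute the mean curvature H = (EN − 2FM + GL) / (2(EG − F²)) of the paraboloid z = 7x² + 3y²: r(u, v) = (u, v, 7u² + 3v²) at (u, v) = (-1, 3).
H = 2866*sqrt(521)/271441

With E = 196*u^2 + 1, F = 84*u*v, G = 36*v^2 + 1, L = 14/sqrt(196*u^2 + 36*v^2 + 1), M = 0, N = 6/sqrt(196*u^2 + 36*v^2 + 1), assemble
  H = (EN − 2FM + GL) / (2(EG − F²)) = 2*(294*u^2 + 126*v^2 + 5)/(196*u^2 + 36*v^2 + 1)^(3/2).
At (u, v) = (-1, 3): H = 2866*sqrt(521)/271441.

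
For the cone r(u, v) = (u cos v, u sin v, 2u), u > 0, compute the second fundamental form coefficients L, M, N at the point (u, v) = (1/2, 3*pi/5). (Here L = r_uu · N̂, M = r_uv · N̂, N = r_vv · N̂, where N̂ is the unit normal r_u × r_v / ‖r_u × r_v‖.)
L = 0;  M = 0;  N = sqrt(5)/5

Compute the unit normal N̂(u, v) = (-2*sqrt(5)*u*cos(v)/(5*Abs(u)), -2*sqrt(5)*u*sin(v)/(5*Abs(u)), sqrt(5)*u/(5*Abs(u))), and the second partials r_uu, r_uv, r_vv. Take dot products:
  L(u, v) = r_uu · N̂ = 0,
  M(u, v) = r_uv · N̂ = 0,
  N(u, v) = r_vv · N̂ = 2*sqrt(5)*u^2/(5*Abs(u)).
Evaluating at (u, v) = (1/2, 3*pi/5):
  L = 0, M = 0, N = sqrt(5)/5.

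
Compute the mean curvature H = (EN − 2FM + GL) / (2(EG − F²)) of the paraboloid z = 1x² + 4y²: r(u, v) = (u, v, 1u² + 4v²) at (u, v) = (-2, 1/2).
H = 85*sqrt(33)/1089

With E = 4*u^2 + 1, F = 16*u*v, G = 64*v^2 + 1, L = 2/sqrt(4*u^2 + 64*v^2 + 1), M = 0, N = 8/sqrt(4*u^2 + 64*v^2 + 1), assemble
  H = (EN − 2FM + GL) / (2(EG − F²)) = (16*u^2 + 64*v^2 + 5)/(4*u^2 + 64*v^2 + 1)^(3/2).
At (u, v) = (-2, 1/2): H = 85*sqrt(33)/1089.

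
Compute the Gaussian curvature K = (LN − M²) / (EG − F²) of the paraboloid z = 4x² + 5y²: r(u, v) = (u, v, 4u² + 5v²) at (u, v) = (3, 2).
K = 80/954529

Coefficients of the first fundamental form: E = 64*u^2 + 1, F = 80*u*v, G = 100*v^2 + 1.
Coefficients of the second fundamental form: L = 8/sqrt(64*u^2 + 100*v^2 + 1), M = 0, N = 10/sqrt(64*u^2 + 100*v^2 + 1).
Assemble K = (LN − M²)/(EG − F²) = 80/(4096*u^4 + 12800*u^2*v^2 + 128*u^2 + 10000*v^4 + 200*v^2 + 1). At (u, v) = (3, 2): K = 80/954529.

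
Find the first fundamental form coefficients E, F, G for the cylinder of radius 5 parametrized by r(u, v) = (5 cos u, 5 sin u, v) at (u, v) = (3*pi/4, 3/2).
E = 25;  F = 0;  G = 1

Partials: r_u = (-5*sin(u), 5*cos(u), 0), r_v = (0, 0, 1). As functions of (u, v):
  E = r_u · r_u = 25,
  F = r_u · r_v = 0,
  G = r_v · r_v = 1.
Evaluating at (u, v) = (3*pi/4, 3/2): E = 25, F = 0, G = 1.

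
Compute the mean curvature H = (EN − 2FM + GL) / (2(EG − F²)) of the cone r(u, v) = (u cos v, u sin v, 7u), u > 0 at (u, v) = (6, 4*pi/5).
H = 7*sqrt(2)/120

With E = 50, F = 0, G = u^2, L = 0, M = 0, N = 7*sqrt(2)*u^2/(10*Abs(u)), assemble
  H = (EN − 2FM + GL) / (2(EG − F²)) = 7*sqrt(2)/(20*Abs(u)).
At (u, v) = (6, 4*pi/5): H = 7*sqrt(2)/120.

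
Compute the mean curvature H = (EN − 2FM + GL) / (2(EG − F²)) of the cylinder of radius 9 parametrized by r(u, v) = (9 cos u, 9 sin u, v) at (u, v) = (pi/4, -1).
H = -1/18

With E = 81, F = 0, G = 1, L = -9, M = 0, N = 0, assemble
  H = (EN − 2FM + GL) / (2(EG − F²)) = -1/18.
At (u, v) = (pi/4, -1): H = -1/18.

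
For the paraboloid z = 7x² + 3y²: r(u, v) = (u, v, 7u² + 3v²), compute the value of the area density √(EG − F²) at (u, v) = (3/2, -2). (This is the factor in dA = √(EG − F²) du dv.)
√(EG − F²)|_{(3/2, -2)} = sqrt(586)

E = 196*u^2 + 1, F = 84*u*v, G = 36*v^2 + 1, so EG − F² = 196*u^2 + 36*v^2 + 1. Taking the positive square root: √(EG − F²) = sqrt(196*u^2 + 36*v^2 + 1). At (u, v) = (3/2, -2): sqrt(586).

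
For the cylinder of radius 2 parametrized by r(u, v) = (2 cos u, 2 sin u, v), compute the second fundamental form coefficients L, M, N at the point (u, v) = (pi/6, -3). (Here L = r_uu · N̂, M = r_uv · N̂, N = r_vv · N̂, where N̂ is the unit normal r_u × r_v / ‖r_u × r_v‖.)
L = -2;  M = 0;  N = 0

Compute the unit normal N̂(u, v) = (cos(u), sin(u), 0), and the second partials r_uu, r_uv, r_vv. Take dot products:
  L(u, v) = r_uu · N̂ = -2,
  M(u, v) = r_uv · N̂ = 0,
  N(u, v) = r_vv · N̂ = 0.
Evaluating at (u, v) = (pi/6, -3):
  L = -2, M = 0, N = 0.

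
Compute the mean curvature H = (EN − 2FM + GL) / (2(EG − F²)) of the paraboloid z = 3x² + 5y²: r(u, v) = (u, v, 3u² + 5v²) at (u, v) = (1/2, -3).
H = 2753*sqrt(910)/828100

With E = 36*u^2 + 1, F = 60*u*v, G = 100*v^2 + 1, L = 6/sqrt(36*u^2 + 100*v^2 + 1), M = 0, N = 10/sqrt(36*u^2 + 100*v^2 + 1), assemble
  H = (EN − 2FM + GL) / (2(EG − F²)) = 4*(45*u^2 + 75*v^2 + 2)/(36*u^2 + 100*v^2 + 1)^(3/2).
At (u, v) = (1/2, -3): H = 2753*sqrt(910)/828100.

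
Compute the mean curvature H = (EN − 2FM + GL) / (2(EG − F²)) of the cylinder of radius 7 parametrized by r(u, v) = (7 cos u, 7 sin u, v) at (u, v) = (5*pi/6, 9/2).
H = -1/14

With E = 49, F = 0, G = 1, L = -7, M = 0, N = 0, assemble
  H = (EN − 2FM + GL) / (2(EG − F²)) = -1/14.
At (u, v) = (5*pi/6, 9/2): H = -1/14.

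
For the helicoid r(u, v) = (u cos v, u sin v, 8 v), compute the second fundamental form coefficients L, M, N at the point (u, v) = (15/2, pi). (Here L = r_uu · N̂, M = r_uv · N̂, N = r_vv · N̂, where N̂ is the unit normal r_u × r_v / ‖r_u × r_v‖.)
L = 0;  M = -16*sqrt(481)/481;  N = 0

Compute the unit normal N̂(u, v) = (8*sin(v)/sqrt(u^2 + 64), -8*cos(v)/sqrt(u^2 + 64), u/sqrt(u^2 + 64)), and the second partials r_uu, r_uv, r_vv. Take dot products:
  L(u, v) = r_uu · N̂ = 0,
  M(u, v) = r_uv · N̂ = -8/sqrt(u^2 + 64),
  N(u, v) = r_vv · N̂ = 0.
Evaluating at (u, v) = (15/2, pi):
  L = 0, M = -16*sqrt(481)/481, N = 0.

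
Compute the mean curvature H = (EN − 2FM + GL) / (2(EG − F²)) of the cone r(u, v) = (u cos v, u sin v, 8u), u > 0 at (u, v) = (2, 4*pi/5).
H = 2*sqrt(65)/65

With E = 65, F = 0, G = u^2, L = 0, M = 0, N = 8*sqrt(65)*u^2/(65*Abs(u)), assemble
  H = (EN − 2FM + GL) / (2(EG − F²)) = 4*sqrt(65)/(65*Abs(u)).
At (u, v) = (2, 4*pi/5): H = 2*sqrt(65)/65.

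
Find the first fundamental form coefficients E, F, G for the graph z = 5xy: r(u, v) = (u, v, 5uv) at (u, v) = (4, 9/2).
E = 2029/4;  F = 450;  G = 401

Partials: r_u = (1, 0, 5*v), r_v = (0, 1, 5*u). As functions of (u, v):
  E = r_u · r_u = 25*v^2 + 1,
  F = r_u · r_v = 25*u*v,
  G = r_v · r_v = 25*u^2 + 1.
Evaluating at (u, v) = (4, 9/2): E = 2029/4, F = 450, G = 401.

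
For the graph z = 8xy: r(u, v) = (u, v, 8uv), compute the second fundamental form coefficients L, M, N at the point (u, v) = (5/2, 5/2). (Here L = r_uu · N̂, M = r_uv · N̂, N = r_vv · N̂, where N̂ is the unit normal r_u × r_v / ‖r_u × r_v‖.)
L = 0;  M = 8*sqrt(89)/267;  N = 0

Compute the unit normal N̂(u, v) = (-8*v/sqrt(64*u^2 + 64*v^2 + 1), -8*u/sqrt(64*u^2 + 64*v^2 + 1), 1/sqrt(64*u^2 + 64*v^2 + 1)), and the second partials r_uu, r_uv, r_vv. Take dot products:
  L(u, v) = r_uu · N̂ = 0,
  M(u, v) = r_uv · N̂ = 8/sqrt(64*u^2 + 64*v^2 + 1),
  N(u, v) = r_vv · N̂ = 0.
Evaluating at (u, v) = (5/2, 5/2):
  L = 0, M = 8*sqrt(89)/267, N = 0.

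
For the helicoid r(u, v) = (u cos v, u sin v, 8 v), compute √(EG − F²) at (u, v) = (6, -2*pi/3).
√(EG − F²)|_{(6, -2*pi/3)} = 10

E = 1, F = 0, G = u^2 + 64; EG − F² = u^2 + 64; √(EG − F²) = sqrt(u^2 + 64). At the given point: 10.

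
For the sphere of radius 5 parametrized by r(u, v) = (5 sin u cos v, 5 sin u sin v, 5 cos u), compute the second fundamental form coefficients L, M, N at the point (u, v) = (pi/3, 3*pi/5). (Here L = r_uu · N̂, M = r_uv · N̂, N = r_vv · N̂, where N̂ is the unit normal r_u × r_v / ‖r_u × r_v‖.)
L = -5;  M = 0;  N = -15/4

Compute the unit normal N̂(u, v) = (sin(u)^2*cos(v)/Abs(sin(u)), sin(u)^2*sin(v)/Abs(sin(u)), sin(2*u)/(2*Abs(sin(u)))), and the second partials r_uu, r_uv, r_vv. Take dot products:
  L(u, v) = r_uu · N̂ = -5*sin(u)/Abs(sin(u)),
  M(u, v) = r_uv · N̂ = 0,
  N(u, v) = r_vv · N̂ = -5*sin(u)^3/Abs(sin(u)).
Evaluating at (u, v) = (pi/3, 3*pi/5):
  L = -5, M = 0, N = -15/4.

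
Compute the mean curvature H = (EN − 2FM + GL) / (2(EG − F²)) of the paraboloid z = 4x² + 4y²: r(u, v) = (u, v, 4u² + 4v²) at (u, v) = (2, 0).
H = 1032*sqrt(257)/66049

With E = 64*u^2 + 1, F = 64*u*v, G = 64*v^2 + 1, L = 8/sqrt(64*u^2 + 64*v^2 + 1), M = 0, N = 8/sqrt(64*u^2 + 64*v^2 + 1), assemble
  H = (EN − 2FM + GL) / (2(EG − F²)) = 8*(32*u^2 + 32*v^2 + 1)/(64*u^2 + 64*v^2 + 1)^(3/2).
At (u, v) = (2, 0): H = 1032*sqrt(257)/66049.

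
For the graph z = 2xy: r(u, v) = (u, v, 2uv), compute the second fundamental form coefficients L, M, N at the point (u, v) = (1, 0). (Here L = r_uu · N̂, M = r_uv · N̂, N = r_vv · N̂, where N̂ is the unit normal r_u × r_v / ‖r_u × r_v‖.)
L = 0;  M = 2*sqrt(5)/5;  N = 0

Compute the unit normal N̂(u, v) = (-2*v/sqrt(4*u^2 + 4*v^2 + 1), -2*u/sqrt(4*u^2 + 4*v^2 + 1), 1/sqrt(4*u^2 + 4*v^2 + 1)), and the second partials r_uu, r_uv, r_vv. Take dot products:
  L(u, v) = r_uu · N̂ = 0,
  M(u, v) = r_uv · N̂ = 2/sqrt(4*u^2 + 4*v^2 + 1),
  N(u, v) = r_vv · N̂ = 0.
Evaluating at (u, v) = (1, 0):
  L = 0, M = 2*sqrt(5)/5, N = 0.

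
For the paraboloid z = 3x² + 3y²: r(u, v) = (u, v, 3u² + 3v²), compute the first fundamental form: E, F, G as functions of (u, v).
E = 36*u^2 + 1;  F = 36*u*v;  G = 36*v^2 + 1

Compute partials: r_u = (1, 0, 6*u), r_v = (0, 1, 6*v). Then
  E = r_u · r_u = 36*u^2 + 1,
  F = r_u · r_v = 36*u*v,
  G = r_v · r_v = 36*v^2 + 1.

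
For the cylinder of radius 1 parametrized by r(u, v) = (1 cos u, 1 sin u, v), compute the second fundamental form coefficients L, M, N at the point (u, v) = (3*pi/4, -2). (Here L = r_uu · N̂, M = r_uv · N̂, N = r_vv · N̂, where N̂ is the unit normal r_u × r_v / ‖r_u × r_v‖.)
L = -1;  M = 0;  N = 0

Compute the unit normal N̂(u, v) = (cos(u), sin(u), 0), and the second partials r_uu, r_uv, r_vv. Take dot products:
  L(u, v) = r_uu · N̂ = -1,
  M(u, v) = r_uv · N̂ = 0,
  N(u, v) = r_vv · N̂ = 0.
Evaluating at (u, v) = (3*pi/4, -2):
  L = -1, M = 0, N = 0.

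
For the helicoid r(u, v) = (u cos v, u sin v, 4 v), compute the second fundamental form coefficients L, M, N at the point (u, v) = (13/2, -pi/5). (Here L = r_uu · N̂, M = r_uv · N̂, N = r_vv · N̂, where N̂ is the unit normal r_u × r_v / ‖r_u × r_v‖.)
L = 0;  M = -8*sqrt(233)/233;  N = 0

Compute the unit normal N̂(u, v) = (4*sin(v)/sqrt(u^2 + 16), -4*cos(v)/sqrt(u^2 + 16), u/sqrt(u^2 + 16)), and the second partials r_uu, r_uv, r_vv. Take dot products:
  L(u, v) = r_uu · N̂ = 0,
  M(u, v) = r_uv · N̂ = -4/sqrt(u^2 + 16),
  N(u, v) = r_vv · N̂ = 0.
Evaluating at (u, v) = (13/2, -pi/5):
  L = 0, M = -8*sqrt(233)/233, N = 0.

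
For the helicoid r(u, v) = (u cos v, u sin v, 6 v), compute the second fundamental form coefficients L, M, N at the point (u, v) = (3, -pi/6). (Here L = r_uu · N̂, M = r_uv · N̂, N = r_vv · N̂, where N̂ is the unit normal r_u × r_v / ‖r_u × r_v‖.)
L = 0;  M = -2*sqrt(5)/5;  N = 0

Compute the unit normal N̂(u, v) = (6*sin(v)/sqrt(u^2 + 36), -6*cos(v)/sqrt(u^2 + 36), u/sqrt(u^2 + 36)), and the second partials r_uu, r_uv, r_vv. Take dot products:
  L(u, v) = r_uu · N̂ = 0,
  M(u, v) = r_uv · N̂ = -6/sqrt(u^2 + 36),
  N(u, v) = r_vv · N̂ = 0.
Evaluating at (u, v) = (3, -pi/6):
  L = 0, M = -2*sqrt(5)/5, N = 0.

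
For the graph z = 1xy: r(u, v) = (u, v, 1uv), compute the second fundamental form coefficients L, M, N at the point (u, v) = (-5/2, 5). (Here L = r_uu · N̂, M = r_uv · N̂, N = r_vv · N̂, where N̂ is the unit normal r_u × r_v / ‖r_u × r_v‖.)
L = 0;  M = 2*sqrt(129)/129;  N = 0

Compute the unit normal N̂(u, v) = (-v/sqrt(u^2 + v^2 + 1), -u/sqrt(u^2 + v^2 + 1), 1/sqrt(u^2 + v^2 + 1)), and the second partials r_uu, r_uv, r_vv. Take dot products:
  L(u, v) = r_uu · N̂ = 0,
  M(u, v) = r_uv · N̂ = 1/sqrt(u^2 + v^2 + 1),
  N(u, v) = r_vv · N̂ = 0.
Evaluating at (u, v) = (-5/2, 5):
  L = 0, M = 2*sqrt(129)/129, N = 0.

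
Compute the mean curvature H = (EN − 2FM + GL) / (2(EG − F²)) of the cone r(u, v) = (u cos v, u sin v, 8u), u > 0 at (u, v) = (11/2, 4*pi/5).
H = 8*sqrt(65)/715

With E = 65, F = 0, G = u^2, L = 0, M = 0, N = 8*sqrt(65)*u^2/(65*Abs(u)), assemble
  H = (EN − 2FM + GL) / (2(EG − F²)) = 4*sqrt(65)/(65*Abs(u)).
At (u, v) = (11/2, 4*pi/5): H = 8*sqrt(65)/715.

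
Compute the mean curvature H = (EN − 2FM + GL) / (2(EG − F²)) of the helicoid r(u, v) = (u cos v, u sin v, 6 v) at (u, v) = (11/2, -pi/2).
H = 0

With E = 1, F = 0, G = u^2 + 36, L = 0, M = -6/sqrt(u^2 + 36), N = 0, assemble
  H = (EN − 2FM + GL) / (2(EG − F²)) = 0.
At (u, v) = (11/2, -pi/2): H = 0.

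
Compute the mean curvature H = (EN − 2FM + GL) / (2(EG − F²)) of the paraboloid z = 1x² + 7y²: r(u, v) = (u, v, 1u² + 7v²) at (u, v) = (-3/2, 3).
H = 1835*sqrt(1774)/3147076

With E = 4*u^2 + 1, F = 28*u*v, G = 196*v^2 + 1, L = 2/sqrt(4*u^2 + 196*v^2 + 1), M = 0, N = 14/sqrt(4*u^2 + 196*v^2 + 1), assemble
  H = (EN − 2FM + GL) / (2(EG − F²)) = 4*(7*u^2 + 49*v^2 + 2)/(4*u^2 + 196*v^2 + 1)^(3/2).
At (u, v) = (-3/2, 3): H = 1835*sqrt(1774)/3147076.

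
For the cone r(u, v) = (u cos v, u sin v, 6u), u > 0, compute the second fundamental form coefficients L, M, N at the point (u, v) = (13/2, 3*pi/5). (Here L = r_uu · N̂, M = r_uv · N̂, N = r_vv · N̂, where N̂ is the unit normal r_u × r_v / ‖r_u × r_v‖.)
L = 0;  M = 0;  N = 39*sqrt(37)/37

Compute the unit normal N̂(u, v) = (-6*sqrt(37)*u*cos(v)/(37*Abs(u)), -6*sqrt(37)*u*sin(v)/(37*Abs(u)), sqrt(37)*u/(37*Abs(u))), and the second partials r_uu, r_uv, r_vv. Take dot products:
  L(u, v) = r_uu · N̂ = 0,
  M(u, v) = r_uv · N̂ = 0,
  N(u, v) = r_vv · N̂ = 6*sqrt(37)*u^2/(37*Abs(u)).
Evaluating at (u, v) = (13/2, 3*pi/5):
  L = 0, M = 0, N = 39*sqrt(37)/37.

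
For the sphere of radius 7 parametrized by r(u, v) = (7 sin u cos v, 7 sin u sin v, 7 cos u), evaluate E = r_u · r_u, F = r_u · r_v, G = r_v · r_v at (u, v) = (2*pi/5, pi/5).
E = 49;  F = 0;  G = 49*sqrt(5)/8 + 245/8

Partials: r_u = (7*cos(u)*cos(v), 7*sin(v)*cos(u), -7*sin(u)), r_v = (-7*sin(u)*sin(v), 7*sin(u)*cos(v), 0). As functions of (u, v):
  E = r_u · r_u = 49,
  F = r_u · r_v = 0,
  G = r_v · r_v = 49*sin(u)^2.
Evaluating at (u, v) = (2*pi/5, pi/5): E = 49, F = 0, G = 49*sqrt(5)/8 + 245/8.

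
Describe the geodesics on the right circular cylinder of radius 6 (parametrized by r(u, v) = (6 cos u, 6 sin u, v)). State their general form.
The cylinder is flat (K = 0) and locally isometric to the plane via the development (u, v) ↦ (6 u, v). Geodesics are the pre-images of straight lines: circles (v constant), vertical lines (u constant), and helices (v = c · u + d) for constants c, d.

A right cylinder has E = 6², F = 0, G = 1, so EG − F² = 6², and L = −6, M = N = 0, giving K = (LN − M²)/(EG − F²) = 0 everywhere. A flat surface is locally isometric to the Euclidean plane via the map (u, v) ↦ (6 u, v). Straight lines in the (x̃, ỹ) plane pull back to: (a) horizontal circles (v = const), (b) vertical generators (u = const), and (c) helices (6 u tan θ = v, i.e. v = c · u + d).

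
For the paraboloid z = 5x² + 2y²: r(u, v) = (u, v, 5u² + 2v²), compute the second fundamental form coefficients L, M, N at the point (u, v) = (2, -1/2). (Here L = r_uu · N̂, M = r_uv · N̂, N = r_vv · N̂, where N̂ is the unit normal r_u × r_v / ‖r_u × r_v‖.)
L = 2*sqrt(5)/9;  M = 0;  N = 4*sqrt(5)/45

Compute the unit normal N̂(u, v) = (-10*u/sqrt(100*u^2 + 16*v^2 + 1), -4*v/sqrt(100*u^2 + 16*v^2 + 1), 1/sqrt(100*u^2 + 16*v^2 + 1)), and the second partials r_uu, r_uv, r_vv. Take dot products:
  L(u, v) = r_uu · N̂ = 10/sqrt(100*u^2 + 16*v^2 + 1),
  M(u, v) = r_uv · N̂ = 0,
  N(u, v) = r_vv · N̂ = 4/sqrt(100*u^2 + 16*v^2 + 1).
Evaluating at (u, v) = (2, -1/2):
  L = 2*sqrt(5)/9, M = 0, N = 4*sqrt(5)/45.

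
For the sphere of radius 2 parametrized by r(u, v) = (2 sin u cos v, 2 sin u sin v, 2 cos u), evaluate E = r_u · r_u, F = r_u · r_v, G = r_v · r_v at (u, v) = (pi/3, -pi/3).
E = 4;  F = 0;  G = 3

Partials: r_u = (2*cos(u)*cos(v), 2*sin(v)*cos(u), -2*sin(u)), r_v = (-2*sin(u)*sin(v), 2*sin(u)*cos(v), 0). As functions of (u, v):
  E = r_u · r_u = 4,
  F = r_u · r_v = 0,
  G = r_v · r_v = 4*sin(u)^2.
Evaluating at (u, v) = (pi/3, -pi/3): E = 4, F = 0, G = 3.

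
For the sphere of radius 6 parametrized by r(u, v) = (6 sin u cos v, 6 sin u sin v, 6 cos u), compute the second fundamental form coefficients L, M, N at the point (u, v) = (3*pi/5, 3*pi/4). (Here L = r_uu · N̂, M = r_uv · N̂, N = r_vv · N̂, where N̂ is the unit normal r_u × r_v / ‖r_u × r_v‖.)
L = -6;  M = 0;  N = -15/4 - 3*sqrt(5)/4

Compute the unit normal N̂(u, v) = (sin(u)^2*cos(v)/Abs(sin(u)), sin(u)^2*sin(v)/Abs(sin(u)), sin(2*u)/(2*Abs(sin(u)))), and the second partials r_uu, r_uv, r_vv. Take dot products:
  L(u, v) = r_uu · N̂ = -6*sin(u)/Abs(sin(u)),
  M(u, v) = r_uv · N̂ = 0,
  N(u, v) = r_vv · N̂ = -6*sin(u)^3/Abs(sin(u)).
Evaluating at (u, v) = (3*pi/5, 3*pi/4):
  L = -6, M = 0, N = -15/4 - 3*sqrt(5)/4.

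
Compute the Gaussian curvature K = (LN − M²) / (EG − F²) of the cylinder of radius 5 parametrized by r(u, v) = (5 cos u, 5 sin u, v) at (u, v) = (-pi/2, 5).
K = 0

Coefficients of the first fundamental form: E = 25, F = 0, G = 1.
Coefficients of the second fundamental form: L = -5, M = 0, N = 0.
Assemble K = (LN − M²)/(EG − F²) = 0. At (u, v) = (-pi/2, 5): K = 0.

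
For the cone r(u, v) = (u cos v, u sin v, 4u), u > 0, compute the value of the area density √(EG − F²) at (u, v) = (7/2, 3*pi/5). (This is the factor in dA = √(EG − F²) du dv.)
√(EG − F²)|_{(7/2, 3*pi/5)} = 7*sqrt(17)/2

E = 17, F = 0, G = u^2, so EG − F² = 17*u^2. Taking the positive square root: √(EG − F²) = sqrt(17)*Abs(u). At (u, v) = (7/2, 3*pi/5): 7*sqrt(17)/2.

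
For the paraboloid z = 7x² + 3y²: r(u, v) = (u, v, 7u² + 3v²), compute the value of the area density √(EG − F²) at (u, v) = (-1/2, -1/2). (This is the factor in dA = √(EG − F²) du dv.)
√(EG − F²)|_{(-1/2, -1/2)} = sqrt(59)

E = 196*u^2 + 1, F = 84*u*v, G = 36*v^2 + 1, so EG − F² = 196*u^2 + 36*v^2 + 1. Taking the positive square root: √(EG − F²) = sqrt(196*u^2 + 36*v^2 + 1). At (u, v) = (-1/2, -1/2): sqrt(59).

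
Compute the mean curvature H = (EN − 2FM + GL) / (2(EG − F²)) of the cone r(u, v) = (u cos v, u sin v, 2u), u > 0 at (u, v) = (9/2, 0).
H = 2*sqrt(5)/45

With E = 5, F = 0, G = u^2, L = 0, M = 0, N = 2*sqrt(5)*u^2/(5*Abs(u)), assemble
  H = (EN − 2FM + GL) / (2(EG − F²)) = sqrt(5)/(5*Abs(u)).
At (u, v) = (9/2, 0): H = 2*sqrt(5)/45.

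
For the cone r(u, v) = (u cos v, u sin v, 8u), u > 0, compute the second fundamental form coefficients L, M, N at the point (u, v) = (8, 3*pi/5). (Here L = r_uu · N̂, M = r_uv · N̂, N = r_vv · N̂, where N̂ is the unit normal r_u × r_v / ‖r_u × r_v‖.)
L = 0;  M = 0;  N = 64*sqrt(65)/65

Compute the unit normal N̂(u, v) = (-8*sqrt(65)*u*cos(v)/(65*Abs(u)), -8*sqrt(65)*u*sin(v)/(65*Abs(u)), sqrt(65)*u/(65*Abs(u))), and the second partials r_uu, r_uv, r_vv. Take dot products:
  L(u, v) = r_uu · N̂ = 0,
  M(u, v) = r_uv · N̂ = 0,
  N(u, v) = r_vv · N̂ = 8*sqrt(65)*u^2/(65*Abs(u)).
Evaluating at (u, v) = (8, 3*pi/5):
  L = 0, M = 0, N = 64*sqrt(65)/65.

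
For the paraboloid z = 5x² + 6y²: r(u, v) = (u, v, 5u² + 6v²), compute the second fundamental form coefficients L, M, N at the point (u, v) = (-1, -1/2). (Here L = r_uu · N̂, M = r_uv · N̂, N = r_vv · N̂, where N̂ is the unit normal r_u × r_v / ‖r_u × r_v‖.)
L = 10*sqrt(137)/137;  M = 0;  N = 12*sqrt(137)/137

Compute the unit normal N̂(u, v) = (-10*u/sqrt(100*u^2 + 144*v^2 + 1), -12*v/sqrt(100*u^2 + 144*v^2 + 1), 1/sqrt(100*u^2 + 144*v^2 + 1)), and the second partials r_uu, r_uv, r_vv. Take dot products:
  L(u, v) = r_uu · N̂ = 10/sqrt(100*u^2 + 144*v^2 + 1),
  M(u, v) = r_uv · N̂ = 0,
  N(u, v) = r_vv · N̂ = 12/sqrt(100*u^2 + 144*v^2 + 1).
Evaluating at (u, v) = (-1, -1/2):
  L = 10*sqrt(137)/137, M = 0, N = 12*sqrt(137)/137.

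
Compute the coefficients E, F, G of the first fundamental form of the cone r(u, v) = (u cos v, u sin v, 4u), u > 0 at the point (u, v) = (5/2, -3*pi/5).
E = 17;  F = 0;  G = 25/4

Partials: r_u = (cos(v), sin(v), 4), r_v = (-u*sin(v), u*cos(v), 0). As functions of (u, v):
  E = r_u · r_u = 17,
  F = r_u · r_v = 0,
  G = r_v · r_v = u^2.
Evaluating at (u, v) = (5/2, -3*pi/5): E = 17, F = 0, G = 25/4.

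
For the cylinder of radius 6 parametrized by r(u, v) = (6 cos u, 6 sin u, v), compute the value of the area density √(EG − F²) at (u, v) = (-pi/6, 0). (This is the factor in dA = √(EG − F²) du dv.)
√(EG − F²)|_{(-pi/6, 0)} = 6

E = 36, F = 0, G = 1, so EG − F² = 36. Taking the positive square root: √(EG − F²) = 6. At (u, v) = (-pi/6, 0): 6.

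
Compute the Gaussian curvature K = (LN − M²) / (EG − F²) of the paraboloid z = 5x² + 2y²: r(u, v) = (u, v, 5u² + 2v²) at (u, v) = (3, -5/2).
K = 40/1002001

Coefficients of the first fundamental form: E = 100*u^2 + 1, F = 40*u*v, G = 16*v^2 + 1.
Coefficients of the second fundamental form: L = 10/sqrt(100*u^2 + 16*v^2 + 1), M = 0, N = 4/sqrt(100*u^2 + 16*v^2 + 1).
Assemble K = (LN − M²)/(EG − F²) = 40/(10000*u^4 + 3200*u^2*v^2 + 200*u^2 + 256*v^4 + 32*v^2 + 1). At (u, v) = (3, -5/2): K = 40/1002001.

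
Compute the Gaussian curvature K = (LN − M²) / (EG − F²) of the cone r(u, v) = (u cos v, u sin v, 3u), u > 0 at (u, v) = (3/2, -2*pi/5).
K = 0

Coefficients of the first fundamental form: E = 10, F = 0, G = u^2.
Coefficients of the second fundamental form: L = 0, M = 0, N = 3*sqrt(10)*u^2/(10*Abs(u)).
Assemble K = (LN − M²)/(EG − F²) = 0. At (u, v) = (3/2, -2*pi/5): K = 0.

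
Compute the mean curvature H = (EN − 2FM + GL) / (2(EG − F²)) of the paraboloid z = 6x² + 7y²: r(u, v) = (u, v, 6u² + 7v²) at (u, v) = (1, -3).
H = 11605*sqrt(1909)/3644281

With E = 144*u^2 + 1, F = 168*u*v, G = 196*v^2 + 1, L = 12/sqrt(144*u^2 + 196*v^2 + 1), M = 0, N = 14/sqrt(144*u^2 + 196*v^2 + 1), assemble
  H = (EN − 2FM + GL) / (2(EG − F²)) = (1008*u^2 + 1176*v^2 + 13)/(144*u^2 + 196*v^2 + 1)^(3/2).
At (u, v) = (1, -3): H = 11605*sqrt(1909)/3644281.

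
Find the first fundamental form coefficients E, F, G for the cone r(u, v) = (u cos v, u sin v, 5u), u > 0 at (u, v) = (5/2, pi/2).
E = 26;  F = 0;  G = 25/4

Partials: r_u = (cos(v), sin(v), 5), r_v = (-u*sin(v), u*cos(v), 0). As functions of (u, v):
  E = r_u · r_u = 26,
  F = r_u · r_v = 0,
  G = r_v · r_v = u^2.
Evaluating at (u, v) = (5/2, pi/2): E = 26, F = 0, G = 25/4.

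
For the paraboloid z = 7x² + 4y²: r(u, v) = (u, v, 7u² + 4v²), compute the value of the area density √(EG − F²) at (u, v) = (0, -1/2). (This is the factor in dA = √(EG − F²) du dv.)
√(EG − F²)|_{(0, -1/2)} = sqrt(17)

E = 196*u^2 + 1, F = 112*u*v, G = 64*v^2 + 1, so EG − F² = 196*u^2 + 64*v^2 + 1. Taking the positive square root: √(EG − F²) = sqrt(196*u^2 + 64*v^2 + 1). At (u, v) = (0, -1/2): sqrt(17).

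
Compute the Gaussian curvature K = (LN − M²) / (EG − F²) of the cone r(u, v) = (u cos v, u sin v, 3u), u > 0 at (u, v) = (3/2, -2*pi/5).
K = 0

Coefficients of the first fundamental form: E = 10, F = 0, G = u^2.
Coefficients of the second fundamental form: L = 0, M = 0, N = 3*sqrt(10)*u^2/(10*Abs(u)).
Assemble K = (LN − M²)/(EG − F²) = 0. At (u, v) = (3/2, -2*pi/5): K = 0.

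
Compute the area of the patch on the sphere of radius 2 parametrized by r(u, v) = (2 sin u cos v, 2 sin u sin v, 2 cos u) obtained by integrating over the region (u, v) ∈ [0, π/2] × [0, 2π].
Area = 8*pi

Area = ∫∫ √(EG − F²) du dv with √(EG − F²) = 4*Abs(sin(u)). Integrating over [0, π/2] × [0, 2π] gives 8*pi.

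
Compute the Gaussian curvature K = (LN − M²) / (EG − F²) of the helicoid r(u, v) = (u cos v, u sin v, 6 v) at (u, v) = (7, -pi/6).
K = -36/7225

Coefficients of the first fundamental form: E = 1, F = 0, G = u^2 + 36.
Coefficients of the second fundamental form: L = 0, M = -6/sqrt(u^2 + 36), N = 0.
Assemble K = (LN − M²)/(EG − F²) = -36/(u^2 + 36)^2. At (u, v) = (7, -pi/6): K = -36/7225.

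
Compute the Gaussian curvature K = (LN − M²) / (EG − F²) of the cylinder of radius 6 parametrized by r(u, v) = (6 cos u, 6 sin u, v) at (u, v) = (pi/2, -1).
K = 0

Coefficients of the first fundamental form: E = 36, F = 0, G = 1.
Coefficients of the second fundamental form: L = -6, M = 0, N = 0.
Assemble K = (LN − M²)/(EG − F²) = 0. At (u, v) = (pi/2, -1): K = 0.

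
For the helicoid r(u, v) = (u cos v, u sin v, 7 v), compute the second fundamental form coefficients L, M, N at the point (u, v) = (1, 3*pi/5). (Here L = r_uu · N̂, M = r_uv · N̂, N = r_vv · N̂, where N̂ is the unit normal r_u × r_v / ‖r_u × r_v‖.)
L = 0;  M = -7*sqrt(2)/10;  N = 0

Compute the unit normal N̂(u, v) = (7*sin(v)/sqrt(u^2 + 49), -7*cos(v)/sqrt(u^2 + 49), u/sqrt(u^2 + 49)), and the second partials r_uu, r_uv, r_vv. Take dot products:
  L(u, v) = r_uu · N̂ = 0,
  M(u, v) = r_uv · N̂ = -7/sqrt(u^2 + 49),
  N(u, v) = r_vv · N̂ = 0.
Evaluating at (u, v) = (1, 3*pi/5):
  L = 0, M = -7*sqrt(2)/10, N = 0.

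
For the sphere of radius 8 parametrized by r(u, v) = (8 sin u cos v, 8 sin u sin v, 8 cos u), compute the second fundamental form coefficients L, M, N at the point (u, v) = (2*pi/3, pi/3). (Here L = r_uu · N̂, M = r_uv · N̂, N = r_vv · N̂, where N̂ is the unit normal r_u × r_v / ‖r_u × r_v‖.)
L = -8;  M = 0;  N = -6

Compute the unit normal N̂(u, v) = (sin(u)^2*cos(v)/Abs(sin(u)), sin(u)^2*sin(v)/Abs(sin(u)), sin(2*u)/(2*Abs(sin(u)))), and the second partials r_uu, r_uv, r_vv. Take dot products:
  L(u, v) = r_uu · N̂ = -8*sin(u)/Abs(sin(u)),
  M(u, v) = r_uv · N̂ = 0,
  N(u, v) = r_vv · N̂ = -8*sin(u)^3/Abs(sin(u)).
Evaluating at (u, v) = (2*pi/3, pi/3):
  L = -8, M = 0, N = -6.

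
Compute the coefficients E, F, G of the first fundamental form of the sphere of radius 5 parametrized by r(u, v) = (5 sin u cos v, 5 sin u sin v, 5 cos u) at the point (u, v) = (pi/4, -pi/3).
E = 25;  F = 0;  G = 25/2

Partials: r_u = (5*cos(u)*cos(v), 5*sin(v)*cos(u), -5*sin(u)), r_v = (-5*sin(u)*sin(v), 5*sin(u)*cos(v), 0). As functions of (u, v):
  E = r_u · r_u = 25,
  F = r_u · r_v = 0,
  G = r_v · r_v = 25*sin(u)^2.
Evaluating at (u, v) = (pi/4, -pi/3): E = 25, F = 0, G = 25/2.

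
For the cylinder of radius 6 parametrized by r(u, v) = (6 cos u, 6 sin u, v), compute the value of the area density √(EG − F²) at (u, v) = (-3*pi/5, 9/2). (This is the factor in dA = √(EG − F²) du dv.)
√(EG − F²)|_{(-3*pi/5, 9/2)} = 6

E = 36, F = 0, G = 1, so EG − F² = 36. Taking the positive square root: √(EG − F²) = 6. At (u, v) = (-3*pi/5, 9/2): 6.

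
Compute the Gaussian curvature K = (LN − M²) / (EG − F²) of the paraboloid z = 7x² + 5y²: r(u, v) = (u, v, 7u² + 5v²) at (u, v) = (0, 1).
K = 140/10201

Coefficients of the first fundamental form: E = 196*u^2 + 1, F = 140*u*v, G = 100*v^2 + 1.
Coefficients of the second fundamental form: L = 14/sqrt(196*u^2 + 100*v^2 + 1), M = 0, N = 10/sqrt(196*u^2 + 100*v^2 + 1).
Assemble K = (LN − M²)/(EG − F²) = 140/(38416*u^4 + 39200*u^2*v^2 + 392*u^2 + 10000*v^4 + 200*v^2 + 1). At (u, v) = (0, 1): K = 140/10201.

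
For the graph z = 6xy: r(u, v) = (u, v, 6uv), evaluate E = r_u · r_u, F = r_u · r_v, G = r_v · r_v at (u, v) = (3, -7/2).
E = 442;  F = -378;  G = 325

Partials: r_u = (1, 0, 6*v), r_v = (0, 1, 6*u). As functions of (u, v):
  E = r_u · r_u = 36*v^2 + 1,
  F = r_u · r_v = 36*u*v,
  G = r_v · r_v = 36*u^2 + 1.
Evaluating at (u, v) = (3, -7/2): E = 442, F = -378, G = 325.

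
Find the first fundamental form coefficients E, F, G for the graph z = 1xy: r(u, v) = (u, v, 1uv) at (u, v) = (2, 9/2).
E = 85/4;  F = 9;  G = 5

Partials: r_u = (1, 0, v), r_v = (0, 1, u). As functions of (u, v):
  E = r_u · r_u = v^2 + 1,
  F = r_u · r_v = u*v,
  G = r_v · r_v = u^2 + 1.
Evaluating at (u, v) = (2, 9/2): E = 85/4, F = 9, G = 5.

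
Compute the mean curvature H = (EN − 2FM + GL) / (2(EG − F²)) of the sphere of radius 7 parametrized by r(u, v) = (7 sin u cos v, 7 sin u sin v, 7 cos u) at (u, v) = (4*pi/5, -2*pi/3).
H = -1/7

With E = 49, F = 0, G = 49*sin(u)^2, L = -7*sin(u)/Abs(sin(u)), M = 0, N = -7*sin(u)^3/Abs(sin(u)), assemble
  H = (EN − 2FM + GL) / (2(EG − F²)) = -sin(u)/(7*Abs(sin(u))).
At (u, v) = (4*pi/5, -2*pi/3): H = -1/7.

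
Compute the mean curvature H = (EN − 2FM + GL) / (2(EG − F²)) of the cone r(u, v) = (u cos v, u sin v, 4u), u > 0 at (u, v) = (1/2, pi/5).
H = 4*sqrt(17)/17

With E = 17, F = 0, G = u^2, L = 0, M = 0, N = 4*sqrt(17)*u^2/(17*Abs(u)), assemble
  H = (EN − 2FM + GL) / (2(EG − F²)) = 2*sqrt(17)/(17*Abs(u)).
At (u, v) = (1/2, pi/5): H = 4*sqrt(17)/17.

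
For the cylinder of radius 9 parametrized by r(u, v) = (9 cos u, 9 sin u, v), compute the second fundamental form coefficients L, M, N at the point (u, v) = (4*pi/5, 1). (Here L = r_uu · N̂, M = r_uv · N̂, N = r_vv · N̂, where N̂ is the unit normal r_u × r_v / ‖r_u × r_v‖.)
L = -9;  M = 0;  N = 0

Compute the unit normal N̂(u, v) = (cos(u), sin(u), 0), and the second partials r_uu, r_uv, r_vv. Take dot products:
  L(u, v) = r_uu · N̂ = -9,
  M(u, v) = r_uv · N̂ = 0,
  N(u, v) = r_vv · N̂ = 0.
Evaluating at (u, v) = (4*pi/5, 1):
  L = -9, M = 0, N = 0.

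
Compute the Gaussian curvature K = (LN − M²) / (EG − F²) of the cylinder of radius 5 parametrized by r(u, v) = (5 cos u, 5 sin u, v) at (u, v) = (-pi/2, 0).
K = 0

Coefficients of the first fundamental form: E = 25, F = 0, G = 1.
Coefficients of the second fundamental form: L = -5, M = 0, N = 0.
Assemble K = (LN − M²)/(EG − F²) = 0. At (u, v) = (-pi/2, 0): K = 0.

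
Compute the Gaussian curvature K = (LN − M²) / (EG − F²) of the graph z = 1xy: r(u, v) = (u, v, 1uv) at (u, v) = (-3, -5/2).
K = -16/4225

Coefficients of the first fundamental form: E = v^2 + 1, F = u*v, G = u^2 + 1.
Coefficients of the second fundamental form: L = 0, M = 1/sqrt(u^2 + v^2 + 1), N = 0.
Assemble K = (LN − M²)/(EG − F²) = 1/((u^2*v^2 - (u^2 + 1)*(v^2 + 1))*(u^2 + v^2 + 1)). At (u, v) = (-3, -5/2): K = -16/4225.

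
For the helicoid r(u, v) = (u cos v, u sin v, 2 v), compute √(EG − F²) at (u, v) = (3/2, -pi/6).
√(EG − F²)|_{(3/2, -pi/6)} = 5/2

E = 1, F = 0, G = u^2 + 4; EG − F² = u^2 + 4; √(EG − F²) = sqrt(u^2 + 4). At the given point: 5/2.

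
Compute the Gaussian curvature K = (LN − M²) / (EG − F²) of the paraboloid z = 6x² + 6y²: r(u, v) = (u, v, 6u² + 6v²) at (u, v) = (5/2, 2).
K = 144/2181529

Coefficients of the first fundamental form: E = 144*u^2 + 1, F = 144*u*v, G = 144*v^2 + 1.
Coefficients of the second fundamental form: L = 12/sqrt(144*u^2 + 144*v^2 + 1), M = 0, N = 12/sqrt(144*u^2 + 144*v^2 + 1).
Assemble K = (LN − M²)/(EG − F²) = 144/(20736*u^4 + 41472*u^2*v^2 + 288*u^2 + 20736*v^4 + 288*v^2 + 1). At (u, v) = (5/2, 2): K = 144/2181529.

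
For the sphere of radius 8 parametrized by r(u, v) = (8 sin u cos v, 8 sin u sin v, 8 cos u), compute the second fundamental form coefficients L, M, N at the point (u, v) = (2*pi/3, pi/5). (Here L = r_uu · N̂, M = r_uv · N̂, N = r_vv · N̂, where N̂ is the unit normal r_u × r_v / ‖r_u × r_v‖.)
L = -8;  M = 0;  N = -6

Compute the unit normal N̂(u, v) = (sin(u)^2*cos(v)/Abs(sin(u)), sin(u)^2*sin(v)/Abs(sin(u)), sin(2*u)/(2*Abs(sin(u)))), and the second partials r_uu, r_uv, r_vv. Take dot products:
  L(u, v) = r_uu · N̂ = -8*sin(u)/Abs(sin(u)),
  M(u, v) = r_uv · N̂ = 0,
  N(u, v) = r_vv · N̂ = -8*sin(u)^3/Abs(sin(u)).
Evaluating at (u, v) = (2*pi/3, pi/5):
  L = -8, M = 0, N = -6.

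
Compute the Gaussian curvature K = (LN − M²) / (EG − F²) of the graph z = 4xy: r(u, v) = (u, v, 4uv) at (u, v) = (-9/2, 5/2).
K = -16/180625

Coefficients of the first fundamental form: E = 16*v^2 + 1, F = 16*u*v, G = 16*u^2 + 1.
Coefficients of the second fundamental form: L = 0, M = 4/sqrt(16*u^2 + 16*v^2 + 1), N = 0.
Assemble K = (LN − M²)/(EG − F²) = -16/(256*u^4 + 512*u^2*v^2 + 32*u^2 + 256*v^4 + 32*v^2 + 1). At (u, v) = (-9/2, 5/2): K = -16/180625.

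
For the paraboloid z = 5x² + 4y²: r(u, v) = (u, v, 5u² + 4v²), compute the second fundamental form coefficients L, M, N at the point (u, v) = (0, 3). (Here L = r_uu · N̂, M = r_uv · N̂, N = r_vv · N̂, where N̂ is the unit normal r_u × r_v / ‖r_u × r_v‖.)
L = 10*sqrt(577)/577;  M = 0;  N = 8*sqrt(577)/577

Compute the unit normal N̂(u, v) = (-10*u/sqrt(100*u^2 + 64*v^2 + 1), -8*v/sqrt(100*u^2 + 64*v^2 + 1), 1/sqrt(100*u^2 + 64*v^2 + 1)), and the second partials r_uu, r_uv, r_vv. Take dot products:
  L(u, v) = r_uu · N̂ = 10/sqrt(100*u^2 + 64*v^2 + 1),
  M(u, v) = r_uv · N̂ = 0,
  N(u, v) = r_vv · N̂ = 8/sqrt(100*u^2 + 64*v^2 + 1).
Evaluating at (u, v) = (0, 3):
  L = 10*sqrt(577)/577, M = 0, N = 8*sqrt(577)/577.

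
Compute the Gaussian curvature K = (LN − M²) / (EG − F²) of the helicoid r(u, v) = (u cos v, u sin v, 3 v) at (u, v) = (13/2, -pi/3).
K = -144/42025

Coefficients of the first fundamental form: E = 1, F = 0, G = u^2 + 9.
Coefficients of the second fundamental form: L = 0, M = -3/sqrt(u^2 + 9), N = 0.
Assemble K = (LN − M²)/(EG − F²) = -9/(u^2 + 9)^2. At (u, v) = (13/2, -pi/3): K = -144/42025.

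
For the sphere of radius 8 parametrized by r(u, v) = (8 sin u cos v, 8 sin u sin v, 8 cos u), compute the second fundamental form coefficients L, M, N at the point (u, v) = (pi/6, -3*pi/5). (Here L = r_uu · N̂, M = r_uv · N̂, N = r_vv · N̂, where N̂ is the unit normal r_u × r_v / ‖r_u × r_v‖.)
L = -8;  M = 0;  N = -2

Compute the unit normal N̂(u, v) = (sin(u)^2*cos(v)/Abs(sin(u)), sin(u)^2*sin(v)/Abs(sin(u)), sin(2*u)/(2*Abs(sin(u)))), and the second partials r_uu, r_uv, r_vv. Take dot products:
  L(u, v) = r_uu · N̂ = -8*sin(u)/Abs(sin(u)),
  M(u, v) = r_uv · N̂ = 0,
  N(u, v) = r_vv · N̂ = -8*sin(u)^3/Abs(sin(u)).
Evaluating at (u, v) = (pi/6, -3*pi/5):
  L = -8, M = 0, N = -2.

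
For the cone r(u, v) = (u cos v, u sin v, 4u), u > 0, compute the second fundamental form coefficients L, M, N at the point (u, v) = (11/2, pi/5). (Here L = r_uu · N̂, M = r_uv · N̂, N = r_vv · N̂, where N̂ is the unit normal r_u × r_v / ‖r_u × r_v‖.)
L = 0;  M = 0;  N = 22*sqrt(17)/17

Compute the unit normal N̂(u, v) = (-4*sqrt(17)*u*cos(v)/(17*Abs(u)), -4*sqrt(17)*u*sin(v)/(17*Abs(u)), sqrt(17)*u/(17*Abs(u))), and the second partials r_uu, r_uv, r_vv. Take dot products:
  L(u, v) = r_uu · N̂ = 0,
  M(u, v) = r_uv · N̂ = 0,
  N(u, v) = r_vv · N̂ = 4*sqrt(17)*u^2/(17*Abs(u)).
Evaluating at (u, v) = (11/2, pi/5):
  L = 0, M = 0, N = 22*sqrt(17)/17.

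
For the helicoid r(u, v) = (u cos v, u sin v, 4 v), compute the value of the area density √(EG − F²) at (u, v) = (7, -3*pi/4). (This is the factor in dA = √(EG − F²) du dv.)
√(EG − F²)|_{(7, -3*pi/4)} = sqrt(65)

E = 1, F = 0, G = u^2 + 16, so EG − F² = u^2 + 16. Taking the positive square root: √(EG − F²) = sqrt(u^2 + 16). At (u, v) = (7, -3*pi/4): sqrt(65).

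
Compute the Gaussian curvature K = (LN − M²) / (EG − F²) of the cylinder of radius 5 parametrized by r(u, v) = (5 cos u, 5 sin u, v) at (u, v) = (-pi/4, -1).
K = 0

Coefficients of the first fundamental form: E = 25, F = 0, G = 1.
Coefficients of the second fundamental form: L = -5, M = 0, N = 0.
Assemble K = (LN − M²)/(EG − F²) = 0. At (u, v) = (-pi/4, -1): K = 0.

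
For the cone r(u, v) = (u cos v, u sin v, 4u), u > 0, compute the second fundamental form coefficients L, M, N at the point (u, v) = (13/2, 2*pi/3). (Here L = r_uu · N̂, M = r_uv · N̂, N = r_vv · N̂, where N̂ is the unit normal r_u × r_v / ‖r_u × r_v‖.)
L = 0;  M = 0;  N = 26*sqrt(17)/17

Compute the unit normal N̂(u, v) = (-4*sqrt(17)*u*cos(v)/(17*Abs(u)), -4*sqrt(17)*u*sin(v)/(17*Abs(u)), sqrt(17)*u/(17*Abs(u))), and the second partials r_uu, r_uv, r_vv. Take dot products:
  L(u, v) = r_uu · N̂ = 0,
  M(u, v) = r_uv · N̂ = 0,
  N(u, v) = r_vv · N̂ = 4*sqrt(17)*u^2/(17*Abs(u)).
Evaluating at (u, v) = (13/2, 2*pi/3):
  L = 0, M = 0, N = 26*sqrt(17)/17.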